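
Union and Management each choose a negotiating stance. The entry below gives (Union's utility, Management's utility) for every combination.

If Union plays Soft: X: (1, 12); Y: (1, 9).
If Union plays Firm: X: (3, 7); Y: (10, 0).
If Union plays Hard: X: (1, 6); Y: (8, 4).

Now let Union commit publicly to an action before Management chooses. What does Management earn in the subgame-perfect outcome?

Solve by backward induction (Union leads).
- Soft: Management compares 12, 9 and picks X; Union would get 1.
- Firm: Management compares 7, 0 and picks X; Union would get 3.
- Hard: Management compares 6, 4 and picks X; Union would get 1.
Maximizing over 1, 3, 1, Union chooses Firm. Subgame-perfect outcome: (Firm, X) with payoffs (3, 7).

7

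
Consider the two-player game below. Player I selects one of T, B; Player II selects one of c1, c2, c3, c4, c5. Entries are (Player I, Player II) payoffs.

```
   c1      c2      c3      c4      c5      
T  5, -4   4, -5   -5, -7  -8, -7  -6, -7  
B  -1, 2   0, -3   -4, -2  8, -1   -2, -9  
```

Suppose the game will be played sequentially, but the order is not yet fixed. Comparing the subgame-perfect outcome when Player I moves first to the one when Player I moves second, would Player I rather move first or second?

If Player I leads: Player II's best replies are T→c1, B→c1; Player I's induced payoffs 5, -1; outcome (T, c1), payoffs (5, -4).
If Player II leads: Player I's best replies are c1→T, c2→T, c3→B, c4→B, c5→B; Player II's induced payoffs -4, -5, -2, -1, -9; outcome (B, c4), payoffs (8, -1).
Player I gets 5 moving first and 8 moving second, so Player I prefers to move second.

second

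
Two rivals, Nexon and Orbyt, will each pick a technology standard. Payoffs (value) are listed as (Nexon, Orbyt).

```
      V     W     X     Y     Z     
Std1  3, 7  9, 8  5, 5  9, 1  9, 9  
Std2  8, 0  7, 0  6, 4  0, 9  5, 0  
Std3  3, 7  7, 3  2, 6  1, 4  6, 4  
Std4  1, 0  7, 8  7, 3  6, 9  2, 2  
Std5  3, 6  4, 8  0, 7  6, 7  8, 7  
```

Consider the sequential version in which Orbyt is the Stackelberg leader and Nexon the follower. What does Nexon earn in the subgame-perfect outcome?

9

Nexon best-responds to each possible Orbyt move:
- V → Nexon plays Std2 (best of 3, 8, 3, 1, 3); Orbyt gets 0.
- W → Nexon plays Std1 (best of 9, 7, 7, 7, 4); Orbyt gets 8.
- X → Nexon plays Std4 (best of 5, 6, 2, 7, 0); Orbyt gets 3.
- Y → Nexon plays Std1 (best of 9, 0, 1, 6, 6); Orbyt gets 1.
- Z → Nexon plays Std1 (best of 9, 5, 6, 2, 8); Orbyt gets 9.
Maximizing over 0, 8, 3, 1, 9, Orbyt chooses Z. Subgame-perfect outcome: (Std1, Z) with payoffs (9, 9).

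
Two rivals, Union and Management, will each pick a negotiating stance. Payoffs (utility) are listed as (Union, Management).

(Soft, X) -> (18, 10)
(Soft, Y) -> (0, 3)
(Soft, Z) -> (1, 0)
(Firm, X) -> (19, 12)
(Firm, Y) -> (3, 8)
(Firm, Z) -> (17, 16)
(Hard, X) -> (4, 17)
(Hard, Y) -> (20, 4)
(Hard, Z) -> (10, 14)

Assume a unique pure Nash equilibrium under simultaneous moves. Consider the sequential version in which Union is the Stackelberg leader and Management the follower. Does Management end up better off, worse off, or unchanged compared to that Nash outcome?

Solve by backward induction (Union leads).
- Soft → Management plays X (best of 10, 3, 0); Union gets 18.
- Firm → Management plays Z (best of 12, 8, 16); Union gets 17.
- Hard → Management plays X (best of 17, 4, 14); Union gets 4.
Union's induced payoffs are 18, 17, 4, so Union commits to Soft. Subgame-perfect outcome: (Soft, X) with payoffs (18, 10).
For the simultaneous game, intersect best replies.
Union's best replies: X→Firm; Y→Hard; Z→Firm.
Management's best replies: Soft→X; Firm→Z; Hard→X.
Only (Firm, Z) has each player best-responding; Nash payoffs (17, 16).
Management earns 10 sequentially versus 16 at the Nash outcome: worse off.

worse off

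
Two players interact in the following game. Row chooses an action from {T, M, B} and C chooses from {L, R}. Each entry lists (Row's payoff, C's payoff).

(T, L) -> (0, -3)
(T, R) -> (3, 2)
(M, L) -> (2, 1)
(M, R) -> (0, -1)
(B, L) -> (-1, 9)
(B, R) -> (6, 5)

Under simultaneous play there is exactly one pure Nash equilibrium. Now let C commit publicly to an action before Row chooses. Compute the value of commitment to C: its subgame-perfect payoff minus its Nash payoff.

4

Row best-responds to each possible C move:
- L: BR = M, leader payoff 1.
- R: BR = B, leader payoff 5.
C's induced payoffs are 1, 5, so C commits to R. Subgame-perfect outcome: (B, R) with payoffs (6, 5).
Under simultaneous play:
Row's best replies: L→M; R→B.
C's best replies: T→R; M→L; B→L.
The unique mutual best reply is (M, L), giving (2, 1).
C's commitment gain: 5 − 1 = 4.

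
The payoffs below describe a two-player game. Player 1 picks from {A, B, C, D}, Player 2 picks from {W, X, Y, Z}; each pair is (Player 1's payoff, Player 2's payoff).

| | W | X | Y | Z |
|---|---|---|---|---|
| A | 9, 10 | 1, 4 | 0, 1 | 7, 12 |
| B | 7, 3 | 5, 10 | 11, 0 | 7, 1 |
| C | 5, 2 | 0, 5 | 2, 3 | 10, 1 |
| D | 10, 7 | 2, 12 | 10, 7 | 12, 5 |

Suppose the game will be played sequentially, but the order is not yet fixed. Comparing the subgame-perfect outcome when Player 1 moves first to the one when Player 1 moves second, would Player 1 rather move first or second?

If Player 1 leads: Player 2's best replies are A→Z, B→X, C→X, D→X; Player 1's induced payoffs 7, 5, 0, 2; outcome (A, Z), payoffs (7, 12).
If Player 2 leads: Player 1's best replies are W→D, X→B, Y→B, Z→D; Player 2's induced payoffs 7, 10, 0, 5; outcome (B, X), payoffs (5, 10).
Player 1 gets 7 moving first and 5 moving second, so Player 1 prefers to move first.

first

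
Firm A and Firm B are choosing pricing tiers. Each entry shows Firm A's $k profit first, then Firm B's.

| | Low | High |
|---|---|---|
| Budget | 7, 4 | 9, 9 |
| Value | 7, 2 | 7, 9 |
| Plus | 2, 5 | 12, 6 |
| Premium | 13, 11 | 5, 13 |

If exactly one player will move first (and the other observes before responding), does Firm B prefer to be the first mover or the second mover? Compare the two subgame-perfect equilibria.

If Firm A leads: Firm B's best replies are Budget→High, Value→High, Plus→High, Premium→High; Firm A's induced payoffs 9, 7, 12, 5; outcome (Plus, High), payoffs (12, 6).
If Firm B leads: Firm A's best replies are Low→Premium, High→Plus; Firm B's induced payoffs 11, 6; outcome (Premium, Low), payoffs (13, 11).
Firm B gets 11 moving first and 6 moving second, so Firm B prefers to move first.

first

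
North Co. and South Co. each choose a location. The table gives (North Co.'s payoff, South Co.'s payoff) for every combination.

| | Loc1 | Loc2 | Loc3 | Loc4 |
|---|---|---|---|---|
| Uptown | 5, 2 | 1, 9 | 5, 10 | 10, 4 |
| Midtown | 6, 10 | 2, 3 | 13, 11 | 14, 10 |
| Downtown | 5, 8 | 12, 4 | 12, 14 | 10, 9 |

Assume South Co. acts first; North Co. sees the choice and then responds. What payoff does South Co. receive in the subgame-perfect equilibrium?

Work backward from North Co.'s decision.
- Loc1: North Co. compares 5, 6, 5 and picks Midtown; South Co. would get 10.
- Loc2: North Co. compares 1, 2, 12 and picks Downtown; South Co. would get 4.
- Loc3: North Co. compares 5, 13, 12 and picks Midtown; South Co. would get 11.
- Loc4: North Co. compares 10, 14, 10 and picks Midtown; South Co. would get 10.
Maximizing over 10, 4, 11, 10, South Co. chooses Loc3. Subgame-perfect outcome: (Midtown, Loc3) with payoffs (13, 11).

11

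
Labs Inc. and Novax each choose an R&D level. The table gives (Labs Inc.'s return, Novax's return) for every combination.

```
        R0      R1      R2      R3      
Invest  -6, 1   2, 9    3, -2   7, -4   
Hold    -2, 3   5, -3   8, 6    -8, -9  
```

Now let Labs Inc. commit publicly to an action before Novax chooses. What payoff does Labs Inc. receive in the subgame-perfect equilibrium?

8

Work backward from Novax's decision.
- Invest: BR = R1, leader payoff 2.
- Hold: BR = R2, leader payoff 8.
Maximizing over 2, 8, Labs Inc. chooses Hold. Subgame-perfect outcome: (Hold, R2) with payoffs (8, 6).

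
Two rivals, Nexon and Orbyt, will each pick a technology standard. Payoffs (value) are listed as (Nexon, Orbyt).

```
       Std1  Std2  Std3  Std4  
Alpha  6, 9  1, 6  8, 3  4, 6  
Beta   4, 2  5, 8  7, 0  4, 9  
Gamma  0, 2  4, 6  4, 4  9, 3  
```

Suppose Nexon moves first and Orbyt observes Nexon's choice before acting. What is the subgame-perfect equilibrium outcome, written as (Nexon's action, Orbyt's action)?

Solve by backward induction (Nexon leads).
- Alpha → Orbyt plays Std1 (best of 9, 6, 3, 6); Nexon gets 6.
- Beta → Orbyt plays Std4 (best of 2, 8, 0, 9); Nexon gets 4.
- Gamma → Orbyt plays Std2 (best of 2, 6, 4, 3); Nexon gets 4.
Maximizing over 6, 4, 4, Nexon chooses Alpha. Subgame-perfect outcome: (Alpha, Std1) with payoffs (6, 9).

(Alpha, Std1)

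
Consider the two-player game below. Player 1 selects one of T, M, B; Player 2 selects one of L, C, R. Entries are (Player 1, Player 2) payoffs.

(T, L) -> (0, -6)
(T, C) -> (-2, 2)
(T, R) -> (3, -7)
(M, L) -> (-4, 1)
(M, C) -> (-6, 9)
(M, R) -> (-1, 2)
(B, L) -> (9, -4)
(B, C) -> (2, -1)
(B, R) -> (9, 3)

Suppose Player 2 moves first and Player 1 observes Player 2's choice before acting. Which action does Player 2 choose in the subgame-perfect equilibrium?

R

Solve by backward induction (Player 2 leads).
- L: Player 1 compares 0, -4, 9 and picks B; Player 2 would get -4.
- C: Player 1 compares -2, -6, 2 and picks B; Player 2 would get -1.
- R: Player 1 compares 3, -1, 9 and picks B; Player 2 would get 3.
Player 2's induced payoffs are -4, -1, 3, so Player 2 commits to R. Subgame-perfect outcome: (B, R) with payoffs (9, 3).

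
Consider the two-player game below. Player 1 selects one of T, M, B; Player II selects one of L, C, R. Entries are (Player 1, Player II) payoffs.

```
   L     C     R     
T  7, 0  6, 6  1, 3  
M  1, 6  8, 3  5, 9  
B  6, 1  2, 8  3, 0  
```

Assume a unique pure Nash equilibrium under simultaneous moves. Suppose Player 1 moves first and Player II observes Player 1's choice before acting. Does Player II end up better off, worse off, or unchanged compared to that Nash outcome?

Solve by backward induction (Player 1 leads).
- T: Player II compares 0, 6, 3 and picks C; Player 1 would get 6.
- M: Player II compares 6, 3, 9 and picks R; Player 1 would get 5.
- B: Player II compares 1, 8, 0 and picks C; Player 1 would get 2.
Among 6, 5, 2, the best is 6 at T. Subgame-perfect outcome: (T, C) with payoffs (6, 6).
For the simultaneous game, intersect best replies.
Player 1's best replies: L→T; C→M; R→M.
Player II's best replies: T→C; M→R; B→C.
The unique mutual best reply is (M, R), giving (5, 9).
Player II earns 6 sequentially versus 9 at the Nash outcome: worse off.

worse off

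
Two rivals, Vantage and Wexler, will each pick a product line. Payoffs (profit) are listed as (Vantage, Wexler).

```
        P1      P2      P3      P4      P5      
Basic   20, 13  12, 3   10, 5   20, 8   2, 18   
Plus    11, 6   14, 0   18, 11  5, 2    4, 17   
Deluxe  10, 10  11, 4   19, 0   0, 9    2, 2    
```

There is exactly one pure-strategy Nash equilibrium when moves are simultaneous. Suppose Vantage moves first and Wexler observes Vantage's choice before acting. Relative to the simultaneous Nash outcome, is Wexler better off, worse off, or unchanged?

worse off

Work backward from Wexler's decision.
- Basic → Wexler plays P5 (best of 13, 3, 5, 8, 18); Vantage gets 2.
- Plus → Wexler plays P5 (best of 6, 0, 11, 2, 17); Vantage gets 4.
- Deluxe → Wexler plays P1 (best of 10, 4, 0, 9, 2); Vantage gets 10.
Vantage's induced payoffs are 2, 4, 10, so Vantage commits to Deluxe. Subgame-perfect outcome: (Deluxe, P1) with payoffs (10, 10).
For the simultaneous game, intersect best replies.
Vantage's best replies: P1→Basic; P2→Plus; P3→Deluxe; P4→Basic; P5→Plus.
Wexler's best replies: Basic→P5; Plus→P5; Deluxe→P1.
The unique mutual best reply is (Plus, P5), giving (4, 17).
Wexler earns 10 sequentially versus 17 at the Nash outcome: worse off.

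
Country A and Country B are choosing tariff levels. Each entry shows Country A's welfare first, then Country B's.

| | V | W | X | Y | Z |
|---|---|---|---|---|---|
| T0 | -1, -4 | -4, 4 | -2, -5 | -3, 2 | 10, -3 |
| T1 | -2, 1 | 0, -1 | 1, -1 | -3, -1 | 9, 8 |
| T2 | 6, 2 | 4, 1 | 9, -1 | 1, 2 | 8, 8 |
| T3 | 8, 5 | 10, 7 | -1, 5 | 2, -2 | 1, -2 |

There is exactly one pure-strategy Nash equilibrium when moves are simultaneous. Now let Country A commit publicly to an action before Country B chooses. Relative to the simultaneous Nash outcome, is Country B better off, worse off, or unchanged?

Backward induction with Country A moving first.
- T0: BR = W, leader payoff -4.
- T1: BR = Z, leader payoff 9.
- T2: BR = Z, leader payoff 8.
- T3: BR = W, leader payoff 10.
Maximizing over -4, 9, 8, 10, Country A chooses T3. Subgame-perfect outcome: (T3, W) with payoffs (10, 7).
Under simultaneous play:
Country A's best replies: V→T3; W→T3; X→T2; Y→T3; Z→T0.
Country B's best replies: T0→W; T1→Z; T2→Z; T3→W.
Only (T3, W) has each player best-responding; Nash payoffs (10, 7).
Country B earns 7 sequentially versus 7 at the Nash outcome: unchanged.

unchanged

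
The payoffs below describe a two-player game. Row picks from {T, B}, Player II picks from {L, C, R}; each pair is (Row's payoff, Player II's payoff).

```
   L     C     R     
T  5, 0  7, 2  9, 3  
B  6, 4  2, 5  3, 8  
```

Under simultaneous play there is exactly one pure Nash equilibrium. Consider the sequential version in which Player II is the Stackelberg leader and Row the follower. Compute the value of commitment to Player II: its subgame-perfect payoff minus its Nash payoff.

1

Row best-responds to each possible Player II move:
- L → Row plays B (best of 5, 6); Player II gets 4.
- C → Row plays T (best of 7, 2); Player II gets 2.
- R → Row plays T (best of 9, 3); Player II gets 3.
Maximizing over 4, 2, 3, Player II chooses L. Subgame-perfect outcome: (B, L) with payoffs (6, 4).
Under simultaneous play:
Row's best replies: L→B; C→T; R→T.
Player II's best replies: T→R; B→R.
Only (T, R) has each player best-responding; Nash payoffs (9, 3).
Player II's commitment gain: 4 − 3 = 1.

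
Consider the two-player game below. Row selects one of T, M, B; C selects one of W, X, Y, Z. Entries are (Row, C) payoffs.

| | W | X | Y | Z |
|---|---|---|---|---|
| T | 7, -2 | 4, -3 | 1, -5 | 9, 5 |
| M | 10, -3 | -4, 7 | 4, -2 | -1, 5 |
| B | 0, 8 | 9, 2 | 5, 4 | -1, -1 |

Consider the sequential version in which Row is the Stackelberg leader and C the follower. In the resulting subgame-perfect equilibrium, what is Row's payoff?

Solve by backward induction (Row leads).
- T: BR = Z, leader payoff 9.
- M: BR = X, leader payoff -4.
- B: BR = W, leader payoff 0.
Maximizing over 9, -4, 0, Row chooses T. Subgame-perfect outcome: (T, Z) with payoffs (9, 5).

9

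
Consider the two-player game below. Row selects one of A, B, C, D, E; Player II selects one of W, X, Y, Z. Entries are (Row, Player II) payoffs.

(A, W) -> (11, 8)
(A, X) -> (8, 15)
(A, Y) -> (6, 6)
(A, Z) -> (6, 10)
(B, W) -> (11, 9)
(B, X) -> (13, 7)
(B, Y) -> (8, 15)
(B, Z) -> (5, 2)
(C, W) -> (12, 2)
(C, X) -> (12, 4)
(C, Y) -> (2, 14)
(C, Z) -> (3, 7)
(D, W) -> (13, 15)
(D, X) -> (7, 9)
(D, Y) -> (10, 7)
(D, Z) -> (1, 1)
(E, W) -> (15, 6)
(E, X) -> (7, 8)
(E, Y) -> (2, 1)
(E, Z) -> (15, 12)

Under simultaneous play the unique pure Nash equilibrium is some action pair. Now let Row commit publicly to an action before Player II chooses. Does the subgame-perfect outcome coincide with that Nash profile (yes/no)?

yes

Solve by backward induction (Row leads).
- A: Player II compares 8, 15, 6, 10 and picks X; Row would get 8.
- B: Player II compares 9, 7, 15, 2 and picks Y; Row would get 8.
- C: Player II compares 2, 4, 14, 7 and picks Y; Row would get 2.
- D: Player II compares 15, 9, 7, 1 and picks W; Row would get 13.
- E: Player II compares 6, 8, 1, 12 and picks Z; Row would get 15.
Maximizing over 8, 8, 2, 13, 15, Row chooses E. Subgame-perfect outcome: (E, Z) with payoffs (15, 12).
Under simultaneous play:
Row's best replies: W→E; X→B; Y→D; Z→E.
Player II's best replies: A→X; B→Y; C→Y; D→W; E→Z.
The unique mutual best reply is (E, Z), giving (15, 12).
Sequential outcome (E, Z) coincides with the Nash profile (E, Z).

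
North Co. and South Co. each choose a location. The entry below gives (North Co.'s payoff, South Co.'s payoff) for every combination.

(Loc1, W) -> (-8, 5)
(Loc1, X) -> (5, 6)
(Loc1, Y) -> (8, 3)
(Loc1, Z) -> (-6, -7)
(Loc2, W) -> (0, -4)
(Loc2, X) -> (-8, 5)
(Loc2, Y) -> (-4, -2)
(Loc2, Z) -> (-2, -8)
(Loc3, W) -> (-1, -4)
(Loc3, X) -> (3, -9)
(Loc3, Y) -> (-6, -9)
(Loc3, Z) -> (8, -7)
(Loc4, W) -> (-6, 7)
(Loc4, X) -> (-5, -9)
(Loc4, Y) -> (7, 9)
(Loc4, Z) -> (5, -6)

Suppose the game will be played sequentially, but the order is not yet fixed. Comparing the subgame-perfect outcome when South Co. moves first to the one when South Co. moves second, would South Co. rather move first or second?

If North Co. leads: South Co.'s best replies are Loc1→X, Loc2→X, Loc3→W, Loc4→Y; North Co.'s induced payoffs 5, -8, -1, 7; outcome (Loc4, Y), payoffs (7, 9).
If South Co. leads: North Co.'s best replies are W→Loc2, X→Loc1, Y→Loc1, Z→Loc3; South Co.'s induced payoffs -4, 6, 3, -7; outcome (Loc1, X), payoffs (5, 6).
South Co. gets 6 moving first and 9 moving second, so South Co. prefers to move second.

second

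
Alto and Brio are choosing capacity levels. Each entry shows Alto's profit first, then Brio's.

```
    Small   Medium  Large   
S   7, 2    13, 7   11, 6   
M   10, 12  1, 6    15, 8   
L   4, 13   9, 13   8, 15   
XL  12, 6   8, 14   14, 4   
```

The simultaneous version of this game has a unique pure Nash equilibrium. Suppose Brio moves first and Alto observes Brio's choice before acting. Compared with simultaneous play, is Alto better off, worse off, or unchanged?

better off

Solve by backward induction (Brio leads).
- Small: Alto compares 7, 10, 4, 12 and picks XL; Brio would get 6.
- Medium: Alto compares 13, 1, 9, 8 and picks S; Brio would get 7.
- Large: Alto compares 11, 15, 8, 14 and picks M; Brio would get 8.
Maximizing over 6, 7, 8, Brio chooses Large. Subgame-perfect outcome: (M, Large) with payoffs (15, 8).
Under simultaneous play:
Alto's best replies: Small→XL; Medium→S; Large→M.
Brio's best replies: S→Medium; M→Small; L→Large; XL→Medium.
The unique mutual best reply is (S, Medium), giving (13, 7).
Alto earns 15 sequentially versus 13 at the Nash outcome: better off.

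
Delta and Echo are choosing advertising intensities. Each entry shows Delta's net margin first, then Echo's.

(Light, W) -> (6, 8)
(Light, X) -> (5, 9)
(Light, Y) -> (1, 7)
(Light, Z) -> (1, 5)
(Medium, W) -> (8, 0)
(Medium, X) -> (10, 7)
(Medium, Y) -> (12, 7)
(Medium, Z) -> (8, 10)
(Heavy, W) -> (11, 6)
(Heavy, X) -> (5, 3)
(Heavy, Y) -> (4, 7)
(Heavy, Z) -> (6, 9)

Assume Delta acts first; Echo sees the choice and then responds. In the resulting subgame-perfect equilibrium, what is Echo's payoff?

Work backward from Echo's decision.
- Light → Echo plays X (best of 8, 9, 7, 5); Delta gets 5.
- Medium → Echo plays Z (best of 0, 7, 7, 10); Delta gets 8.
- Heavy → Echo plays Z (best of 6, 3, 7, 9); Delta gets 6.
Among 5, 8, 6, the best is 8 at Medium. Subgame-perfect outcome: (Medium, Z) with payoffs (8, 10).

10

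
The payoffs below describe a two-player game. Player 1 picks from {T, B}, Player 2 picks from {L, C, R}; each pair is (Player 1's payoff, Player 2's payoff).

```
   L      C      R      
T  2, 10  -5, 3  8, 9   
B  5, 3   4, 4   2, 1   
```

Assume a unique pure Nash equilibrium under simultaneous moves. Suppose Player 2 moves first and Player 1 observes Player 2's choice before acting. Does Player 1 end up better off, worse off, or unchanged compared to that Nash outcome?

Work backward from Player 1's decision.
- L: Player 1 compares 2, 5 and picks B; Player 2 would get 3.
- C: Player 1 compares -5, 4 and picks B; Player 2 would get 4.
- R: Player 1 compares 8, 2 and picks T; Player 2 would get 9.
Player 2's induced payoffs are 3, 4, 9, so Player 2 commits to R. Subgame-perfect outcome: (T, R) with payoffs (8, 9).
Now find the simultaneous Nash equilibrium.
Player 1's best replies: L→B; C→B; R→T.
Player 2's best replies: T→L; B→C.
Only (B, C) has each player best-responding; Nash payoffs (4, 4).
Player 1 earns 8 sequentially versus 4 at the Nash outcome: better off.

better off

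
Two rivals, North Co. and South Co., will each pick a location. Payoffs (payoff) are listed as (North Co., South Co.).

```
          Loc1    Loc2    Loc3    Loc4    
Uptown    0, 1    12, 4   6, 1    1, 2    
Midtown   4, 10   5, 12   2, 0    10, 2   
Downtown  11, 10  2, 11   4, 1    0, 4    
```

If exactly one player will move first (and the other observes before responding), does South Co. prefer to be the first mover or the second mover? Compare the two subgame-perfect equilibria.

If North Co. leads: South Co.'s best replies are Uptown→Loc2, Midtown→Loc2, Downtown→Loc2; North Co.'s induced payoffs 12, 5, 2; outcome (Uptown, Loc2), payoffs (12, 4).
If South Co. leads: North Co.'s best replies are Loc1→Downtown, Loc2→Uptown, Loc3→Uptown, Loc4→Midtown; South Co.'s induced payoffs 10, 4, 1, 2; outcome (Downtown, Loc1), payoffs (11, 10).
South Co. gets 10 moving first and 4 moving second, so South Co. prefers to move first.

first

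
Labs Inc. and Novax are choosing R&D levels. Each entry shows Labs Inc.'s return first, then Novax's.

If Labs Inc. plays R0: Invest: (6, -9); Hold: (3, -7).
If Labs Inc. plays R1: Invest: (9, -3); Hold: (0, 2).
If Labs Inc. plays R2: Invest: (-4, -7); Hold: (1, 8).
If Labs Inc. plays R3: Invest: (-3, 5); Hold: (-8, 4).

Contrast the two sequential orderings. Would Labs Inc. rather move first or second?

If Labs Inc. leads: Novax's best replies are R0→Hold, R1→Hold, R2→Hold, R3→Invest; Labs Inc.'s induced payoffs 3, 0, 1, -3; outcome (R0, Hold), payoffs (3, -7).
If Novax leads: Labs Inc.'s best replies are Invest→R1, Hold→R0; Novax's induced payoffs -3, -7; outcome (R1, Invest), payoffs (9, -3).
Labs Inc. gets 3 moving first and 9 moving second, so Labs Inc. prefers to move second.

second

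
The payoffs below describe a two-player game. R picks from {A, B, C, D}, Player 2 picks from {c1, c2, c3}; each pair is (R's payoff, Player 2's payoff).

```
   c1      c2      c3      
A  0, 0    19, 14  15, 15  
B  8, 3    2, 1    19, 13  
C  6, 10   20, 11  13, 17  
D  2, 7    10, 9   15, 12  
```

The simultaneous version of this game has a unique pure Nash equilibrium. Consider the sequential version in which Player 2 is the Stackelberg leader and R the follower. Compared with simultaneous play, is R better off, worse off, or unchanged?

unchanged

R best-responds to each possible Player 2 move:
- c1 → R plays B (best of 0, 8, 6, 2); Player 2 gets 3.
- c2 → R plays C (best of 19, 2, 20, 10); Player 2 gets 11.
- c3 → R plays B (best of 15, 19, 13, 15); Player 2 gets 13.
Player 2's induced payoffs are 3, 11, 13, so Player 2 commits to c3. Subgame-perfect outcome: (B, c3) with payoffs (19, 13).
For the simultaneous game, intersect best replies.
R's best replies: c1→B; c2→C; c3→B.
Player 2's best replies: A→c3; B→c3; C→c3; D→c3.
The unique mutual best reply is (B, c3), giving (19, 13).
R earns 19 sequentially versus 19 at the Nash outcome: unchanged.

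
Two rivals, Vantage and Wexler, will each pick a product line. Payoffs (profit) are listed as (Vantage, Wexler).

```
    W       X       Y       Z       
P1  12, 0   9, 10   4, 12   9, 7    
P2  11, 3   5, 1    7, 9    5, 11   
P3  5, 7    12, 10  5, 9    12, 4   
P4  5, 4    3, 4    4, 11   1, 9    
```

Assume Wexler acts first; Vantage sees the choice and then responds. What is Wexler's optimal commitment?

X

Solve by backward induction (Wexler leads).
- W: BR = P1, leader payoff 0.
- X: BR = P3, leader payoff 10.
- Y: BR = P2, leader payoff 9.
- Z: BR = P3, leader payoff 4.
Maximizing over 0, 10, 9, 4, Wexler chooses X. Subgame-perfect outcome: (P3, X) with payoffs (12, 10).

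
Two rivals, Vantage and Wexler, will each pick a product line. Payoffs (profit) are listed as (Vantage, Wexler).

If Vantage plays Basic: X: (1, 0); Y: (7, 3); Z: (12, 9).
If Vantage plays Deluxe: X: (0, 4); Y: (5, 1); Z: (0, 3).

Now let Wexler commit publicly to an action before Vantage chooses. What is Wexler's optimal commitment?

Backward induction with Wexler moving first.
- X → Vantage plays Basic (best of 1, 0); Wexler gets 0.
- Y → Vantage plays Basic (best of 7, 5); Wexler gets 3.
- Z → Vantage plays Basic (best of 12, 0); Wexler gets 9.
Maximizing over 0, 3, 9, Wexler chooses Z. Subgame-perfect outcome: (Basic, Z) with payoffs (12, 9).

Z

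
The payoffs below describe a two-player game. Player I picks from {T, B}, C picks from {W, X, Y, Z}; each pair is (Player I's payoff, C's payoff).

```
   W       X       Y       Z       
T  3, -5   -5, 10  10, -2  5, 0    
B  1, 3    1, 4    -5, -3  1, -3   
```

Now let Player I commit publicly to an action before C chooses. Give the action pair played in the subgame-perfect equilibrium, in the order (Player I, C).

(B, X)

Backward induction with Player I moving first.
- T: C compares -5, 10, -2, 0 and picks X; Player I would get -5.
- B: C compares 3, 4, -3, -3 and picks X; Player I would get 1.
Player I's induced payoffs are -5, 1, so Player I commits to B. Subgame-perfect outcome: (B, X) with payoffs (1, 4).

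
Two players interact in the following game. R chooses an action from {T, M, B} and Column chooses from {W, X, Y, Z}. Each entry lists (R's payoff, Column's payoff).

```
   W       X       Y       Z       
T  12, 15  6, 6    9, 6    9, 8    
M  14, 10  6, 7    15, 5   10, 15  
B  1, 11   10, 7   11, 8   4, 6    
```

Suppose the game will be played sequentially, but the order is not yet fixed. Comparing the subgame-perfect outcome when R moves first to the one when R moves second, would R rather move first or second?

If R leads: Column's best replies are T→W, M→Z, B→W; R's induced payoffs 12, 10, 1; outcome (T, W), payoffs (12, 15).
If Column leads: R's best replies are W→M, X→B, Y→M, Z→M; Column's induced payoffs 10, 7, 5, 15; outcome (M, Z), payoffs (10, 15).
R gets 12 moving first and 10 moving second, so R prefers to move first.

first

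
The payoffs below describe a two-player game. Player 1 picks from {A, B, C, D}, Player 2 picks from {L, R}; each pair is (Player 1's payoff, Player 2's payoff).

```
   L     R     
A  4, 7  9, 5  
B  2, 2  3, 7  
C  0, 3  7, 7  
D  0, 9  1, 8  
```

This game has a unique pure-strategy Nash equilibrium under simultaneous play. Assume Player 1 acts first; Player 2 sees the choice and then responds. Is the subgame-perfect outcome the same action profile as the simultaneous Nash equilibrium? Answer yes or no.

Player 2 best-responds to each possible Player 1 move:
- A: Player 2 compares 7, 5 and picks L; Player 1 would get 4.
- B: Player 2 compares 2, 7 and picks R; Player 1 would get 3.
- C: Player 2 compares 3, 7 and picks R; Player 1 would get 7.
- D: Player 2 compares 9, 8 and picks L; Player 1 would get 0.
Among 4, 3, 7, 0, the best is 7 at C. Subgame-perfect outcome: (C, R) with payoffs (7, 7).
Under simultaneous play:
Player 1's best replies: L→A; R→A.
Player 2's best replies: A→L; B→R; C→R; D→L.
Only (A, L) has each player best-responding; Nash payoffs (4, 7).
Sequential outcome (C, R) differs from the Nash profile (A, L).

no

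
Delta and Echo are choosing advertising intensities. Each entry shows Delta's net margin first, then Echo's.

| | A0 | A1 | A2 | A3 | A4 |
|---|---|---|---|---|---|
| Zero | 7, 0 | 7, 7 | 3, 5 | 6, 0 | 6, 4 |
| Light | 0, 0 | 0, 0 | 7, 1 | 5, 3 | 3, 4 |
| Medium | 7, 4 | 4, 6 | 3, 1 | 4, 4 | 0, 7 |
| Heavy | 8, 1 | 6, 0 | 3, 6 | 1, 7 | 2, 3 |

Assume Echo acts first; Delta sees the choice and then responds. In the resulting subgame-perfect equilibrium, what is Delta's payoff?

7

Solve by backward induction (Echo leads).
- A0: Delta compares 7, 0, 7, 8 and picks Heavy; Echo would get 1.
- A1: Delta compares 7, 0, 4, 6 and picks Zero; Echo would get 7.
- A2: Delta compares 3, 7, 3, 3 and picks Light; Echo would get 1.
- A3: Delta compares 6, 5, 4, 1 and picks Zero; Echo would get 0.
- A4: Delta compares 6, 3, 0, 2 and picks Zero; Echo would get 4.
Among 1, 7, 1, 0, 4, the best is 7 at A1. Subgame-perfect outcome: (Zero, A1) with payoffs (7, 7).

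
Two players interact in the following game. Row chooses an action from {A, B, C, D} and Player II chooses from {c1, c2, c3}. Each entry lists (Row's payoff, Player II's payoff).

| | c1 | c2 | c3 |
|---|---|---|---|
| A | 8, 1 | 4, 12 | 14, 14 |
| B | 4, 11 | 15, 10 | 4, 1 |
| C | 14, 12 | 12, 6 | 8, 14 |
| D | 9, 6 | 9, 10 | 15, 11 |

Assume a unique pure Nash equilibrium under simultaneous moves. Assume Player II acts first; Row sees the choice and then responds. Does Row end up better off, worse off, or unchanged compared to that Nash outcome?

Solve by backward induction (Player II leads).
- c1: Row compares 8, 4, 14, 9 and picks C; Player II would get 12.
- c2: Row compares 4, 15, 12, 9 and picks B; Player II would get 10.
- c3: Row compares 14, 4, 8, 15 and picks D; Player II would get 11.
Player II's induced payoffs are 12, 10, 11, so Player II commits to c1. Subgame-perfect outcome: (C, c1) with payoffs (14, 12).
Under simultaneous play:
Row's best replies: c1→C; c2→B; c3→D.
Player II's best replies: A→c3; B→c1; C→c3; D→c3.
Only (D, c3) has each player best-responding; Nash payoffs (15, 11).
Row earns 14 sequentially versus 15 at the Nash outcome: worse off.

worse off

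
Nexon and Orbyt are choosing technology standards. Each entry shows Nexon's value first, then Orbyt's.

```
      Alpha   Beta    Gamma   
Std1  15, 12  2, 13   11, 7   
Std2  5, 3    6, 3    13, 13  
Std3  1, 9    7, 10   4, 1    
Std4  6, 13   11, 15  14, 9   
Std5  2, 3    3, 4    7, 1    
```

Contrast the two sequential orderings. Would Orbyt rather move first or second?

first

If Nexon leads: Orbyt's best replies are Std1→Beta, Std2→Gamma, Std3→Beta, Std4→Beta, Std5→Beta; Nexon's induced payoffs 2, 13, 7, 11, 3; outcome (Std2, Gamma), payoffs (13, 13).
If Orbyt leads: Nexon's best replies are Alpha→Std1, Beta→Std4, Gamma→Std4; Orbyt's induced payoffs 12, 15, 9; outcome (Std4, Beta), payoffs (11, 15).
Orbyt gets 15 moving first and 13 moving second, so Orbyt prefers to move first.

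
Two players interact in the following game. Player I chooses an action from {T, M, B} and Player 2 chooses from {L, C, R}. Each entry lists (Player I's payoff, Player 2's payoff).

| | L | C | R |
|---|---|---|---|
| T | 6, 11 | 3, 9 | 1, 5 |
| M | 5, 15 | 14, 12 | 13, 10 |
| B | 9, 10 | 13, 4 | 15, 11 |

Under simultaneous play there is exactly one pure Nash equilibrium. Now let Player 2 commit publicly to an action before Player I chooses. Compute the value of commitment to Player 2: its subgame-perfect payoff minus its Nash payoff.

Solve by backward induction (Player 2 leads).
- L → Player I plays B (best of 6, 5, 9); Player 2 gets 10.
- C → Player I plays M (best of 3, 14, 13); Player 2 gets 12.
- R → Player I plays B (best of 1, 13, 15); Player 2 gets 11.
Player 2's induced payoffs are 10, 12, 11, so Player 2 commits to C. Subgame-perfect outcome: (M, C) with payoffs (14, 12).
Under simultaneous play:
Player I's best replies: L→B; C→M; R→B.
Player 2's best replies: T→L; M→L; B→R.
Only (B, R) has each player best-responding; Nash payoffs (15, 11).
Player 2's commitment gain: 12 − 11 = 1.

1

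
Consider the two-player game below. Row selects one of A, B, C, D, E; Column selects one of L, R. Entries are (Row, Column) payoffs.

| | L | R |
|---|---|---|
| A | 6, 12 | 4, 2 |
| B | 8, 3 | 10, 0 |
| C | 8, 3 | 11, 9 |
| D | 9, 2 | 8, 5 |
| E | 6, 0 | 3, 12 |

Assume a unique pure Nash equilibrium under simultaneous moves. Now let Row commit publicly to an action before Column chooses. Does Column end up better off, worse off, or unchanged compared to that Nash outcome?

Column best-responds to each possible Row move:
- A: Column compares 12, 2 and picks L; Row would get 6.
- B: Column compares 3, 0 and picks L; Row would get 8.
- C: Column compares 3, 9 and picks R; Row would get 11.
- D: Column compares 2, 5 and picks R; Row would get 8.
- E: Column compares 0, 12 and picks R; Row would get 3.
Row's induced payoffs are 6, 8, 11, 8, 3, so Row commits to C. Subgame-perfect outcome: (C, R) with payoffs (11, 9).
For the simultaneous game, intersect best replies.
Row's best replies: L→D; R→C.
Column's best replies: A→L; B→L; C→R; D→R; E→R.
The unique mutual best reply is (C, R), giving (11, 9).
Column earns 9 sequentially versus 9 at the Nash outcome: unchanged.

unchanged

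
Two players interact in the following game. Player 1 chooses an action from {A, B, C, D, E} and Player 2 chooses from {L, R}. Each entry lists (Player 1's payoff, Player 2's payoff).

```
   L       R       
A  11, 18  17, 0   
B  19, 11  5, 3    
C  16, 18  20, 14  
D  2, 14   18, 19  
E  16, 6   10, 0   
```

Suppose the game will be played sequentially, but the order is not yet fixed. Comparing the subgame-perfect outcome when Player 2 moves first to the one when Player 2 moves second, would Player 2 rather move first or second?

If Player 1 leads: Player 2's best replies are A→L, B→L, C→L, D→R, E→L; Player 1's induced payoffs 11, 19, 16, 18, 16; outcome (B, L), payoffs (19, 11).
If Player 2 leads: Player 1's best replies are L→B, R→C; Player 2's induced payoffs 11, 14; outcome (C, R), payoffs (20, 14).
Player 2 gets 14 moving first and 11 moving second, so Player 2 prefers to move first.

first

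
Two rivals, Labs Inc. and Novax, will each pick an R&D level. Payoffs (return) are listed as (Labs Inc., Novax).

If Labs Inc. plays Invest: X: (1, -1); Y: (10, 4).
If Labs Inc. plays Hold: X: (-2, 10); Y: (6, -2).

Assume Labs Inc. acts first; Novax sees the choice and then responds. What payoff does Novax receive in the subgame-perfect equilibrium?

Work backward from Novax's decision.
- Invest: Novax compares -1, 4 and picks Y; Labs Inc. would get 10.
- Hold: Novax compares 10, -2 and picks X; Labs Inc. would get -2.
Labs Inc.'s induced payoffs are 10, -2, so Labs Inc. commits to Invest. Subgame-perfect outcome: (Invest, Y) with payoffs (10, 4).

4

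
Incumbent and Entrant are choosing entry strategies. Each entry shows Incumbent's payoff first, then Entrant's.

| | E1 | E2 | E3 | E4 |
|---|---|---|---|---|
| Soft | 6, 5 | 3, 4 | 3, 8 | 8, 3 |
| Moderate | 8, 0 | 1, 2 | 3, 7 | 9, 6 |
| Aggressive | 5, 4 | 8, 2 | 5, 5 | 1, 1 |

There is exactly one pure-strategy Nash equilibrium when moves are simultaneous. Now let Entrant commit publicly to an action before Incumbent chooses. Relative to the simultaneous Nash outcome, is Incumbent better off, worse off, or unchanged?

Backward induction with Entrant moving first.
- E1: Incumbent compares 6, 8, 5 and picks Moderate; Entrant would get 0.
- E2: Incumbent compares 3, 1, 8 and picks Aggressive; Entrant would get 2.
- E3: Incumbent compares 3, 3, 5 and picks Aggressive; Entrant would get 5.
- E4: Incumbent compares 8, 9, 1 and picks Moderate; Entrant would get 6.
Entrant's induced payoffs are 0, 2, 5, 6, so Entrant commits to E4. Subgame-perfect outcome: (Moderate, E4) with payoffs (9, 6).
Under simultaneous play:
Incumbent's best replies: E1→Moderate; E2→Aggressive; E3→Aggressive; E4→Moderate.
Entrant's best replies: Soft→E3; Moderate→E3; Aggressive→E3.
The unique mutual best reply is (Aggressive, E3), giving (5, 5).
Incumbent earns 9 sequentially versus 5 at the Nash outcome: better off.

better off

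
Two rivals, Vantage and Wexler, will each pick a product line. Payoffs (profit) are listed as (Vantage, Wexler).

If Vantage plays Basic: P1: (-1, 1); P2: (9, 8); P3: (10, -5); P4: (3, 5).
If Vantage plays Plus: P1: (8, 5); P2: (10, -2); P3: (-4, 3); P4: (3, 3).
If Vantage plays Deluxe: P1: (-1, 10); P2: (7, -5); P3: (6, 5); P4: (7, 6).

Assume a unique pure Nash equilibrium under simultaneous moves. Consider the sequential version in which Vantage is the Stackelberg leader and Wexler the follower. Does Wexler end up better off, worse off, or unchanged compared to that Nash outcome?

better off

Wexler best-responds to each possible Vantage move:
- Basic → Wexler plays P2 (best of 1, 8, -5, 5); Vantage gets 9.
- Plus → Wexler plays P1 (best of 5, -2, 3, 3); Vantage gets 8.
- Deluxe → Wexler plays P1 (best of 10, -5, 5, 6); Vantage gets -1.
Maximizing over 9, 8, -1, Vantage chooses Basic. Subgame-perfect outcome: (Basic, P2) with payoffs (9, 8).
Under simultaneous play:
Vantage's best replies: P1→Plus; P2→Plus; P3→Basic; P4→Deluxe.
Wexler's best replies: Basic→P2; Plus→P1; Deluxe→P1.
Only (Plus, P1) has each player best-responding; Nash payoffs (8, 5).
Wexler earns 8 sequentially versus 5 at the Nash outcome: better off.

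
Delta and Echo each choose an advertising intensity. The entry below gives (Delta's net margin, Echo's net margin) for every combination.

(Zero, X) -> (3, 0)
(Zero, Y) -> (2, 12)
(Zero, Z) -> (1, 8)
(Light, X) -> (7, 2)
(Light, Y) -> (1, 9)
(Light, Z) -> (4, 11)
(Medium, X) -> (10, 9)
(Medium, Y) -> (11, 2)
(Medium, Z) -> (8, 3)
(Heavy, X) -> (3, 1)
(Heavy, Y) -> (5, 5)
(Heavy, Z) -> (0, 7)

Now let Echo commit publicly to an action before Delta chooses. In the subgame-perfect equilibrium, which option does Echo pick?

Work backward from Delta's decision.
- X → Delta plays Medium (best of 3, 7, 10, 3); Echo gets 9.
- Y → Delta plays Medium (best of 2, 1, 11, 5); Echo gets 2.
- Z → Delta plays Medium (best of 1, 4, 8, 0); Echo gets 3.
Echo's induced payoffs are 9, 2, 3, so Echo commits to X. Subgame-perfect outcome: (Medium, X) with payoffs (10, 9).

X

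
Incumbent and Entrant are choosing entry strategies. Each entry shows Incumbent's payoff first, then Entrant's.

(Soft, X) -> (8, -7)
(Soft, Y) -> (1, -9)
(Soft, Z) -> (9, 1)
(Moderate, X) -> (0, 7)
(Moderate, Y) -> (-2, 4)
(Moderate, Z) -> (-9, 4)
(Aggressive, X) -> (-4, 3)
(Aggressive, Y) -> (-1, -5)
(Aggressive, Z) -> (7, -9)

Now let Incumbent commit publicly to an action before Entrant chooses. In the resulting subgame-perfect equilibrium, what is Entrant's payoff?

1

Work backward from Entrant's decision.
- Soft → Entrant plays Z (best of -7, -9, 1); Incumbent gets 9.
- Moderate → Entrant plays X (best of 7, 4, 4); Incumbent gets 0.
- Aggressive → Entrant plays X (best of 3, -5, -9); Incumbent gets -4.
Incumbent's induced payoffs are 9, 0, -4, so Incumbent commits to Soft. Subgame-perfect outcome: (Soft, Z) with payoffs (9, 1).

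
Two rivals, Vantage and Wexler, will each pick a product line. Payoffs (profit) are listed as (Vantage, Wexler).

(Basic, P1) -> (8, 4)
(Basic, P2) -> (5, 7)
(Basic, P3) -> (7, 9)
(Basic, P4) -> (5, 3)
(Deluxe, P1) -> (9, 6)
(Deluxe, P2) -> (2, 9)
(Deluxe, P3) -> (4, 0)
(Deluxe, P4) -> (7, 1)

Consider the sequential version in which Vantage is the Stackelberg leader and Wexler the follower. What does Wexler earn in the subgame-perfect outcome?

Wexler best-responds to each possible Vantage move:
- Basic: BR = P3, leader payoff 7.
- Deluxe: BR = P2, leader payoff 2.
Vantage's induced payoffs are 7, 2, so Vantage commits to Basic. Subgame-perfect outcome: (Basic, P3) with payoffs (7, 9).

9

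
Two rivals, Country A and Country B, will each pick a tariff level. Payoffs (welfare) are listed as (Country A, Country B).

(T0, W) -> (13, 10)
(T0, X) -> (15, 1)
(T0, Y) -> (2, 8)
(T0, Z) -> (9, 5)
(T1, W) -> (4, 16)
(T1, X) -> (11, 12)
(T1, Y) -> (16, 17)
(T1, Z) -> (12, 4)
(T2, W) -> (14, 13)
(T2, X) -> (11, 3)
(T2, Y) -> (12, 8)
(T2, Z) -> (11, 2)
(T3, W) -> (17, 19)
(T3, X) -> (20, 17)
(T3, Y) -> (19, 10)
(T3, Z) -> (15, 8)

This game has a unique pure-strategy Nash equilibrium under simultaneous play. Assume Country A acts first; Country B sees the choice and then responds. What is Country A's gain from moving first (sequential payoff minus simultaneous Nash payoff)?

Backward induction with Country A moving first.
- T0: BR = W, leader payoff 13.
- T1: BR = Y, leader payoff 16.
- T2: BR = W, leader payoff 14.
- T3: BR = W, leader payoff 17.
Country A's induced payoffs are 13, 16, 14, 17, so Country A commits to T3. Subgame-perfect outcome: (T3, W) with payoffs (17, 19).
Under simultaneous play:
Country A's best replies: W→T3; X→T3; Y→T3; Z→T3.
Country B's best replies: T0→W; T1→Y; T2→W; T3→W.
Only (T3, W) has each player best-responding; Nash payoffs (17, 19).
Country A's commitment gain: 17 − 17 = 0.

0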